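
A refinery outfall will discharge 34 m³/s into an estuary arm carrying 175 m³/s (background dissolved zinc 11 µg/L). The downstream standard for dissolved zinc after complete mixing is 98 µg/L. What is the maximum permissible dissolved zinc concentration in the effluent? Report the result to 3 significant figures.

546 µg/L

At the limit, (Qr·Cr + Qe·Cₑ)/(Qr + Qe) = 98:
Cₑ = (209.0·98 − 175.0·11.00) / 34.00 = 545.8 µg/L.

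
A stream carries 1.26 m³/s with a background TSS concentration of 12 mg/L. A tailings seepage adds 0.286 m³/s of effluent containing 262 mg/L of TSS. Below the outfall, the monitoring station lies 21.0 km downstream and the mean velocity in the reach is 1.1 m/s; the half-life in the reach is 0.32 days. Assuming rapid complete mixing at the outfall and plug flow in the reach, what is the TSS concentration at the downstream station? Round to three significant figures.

36.1 mg/L

Mass balance: C = (1.260·12.00 + 0.2860·262.0) / 1.546 = 90.05/1.546 = 58.25 mg/L.
Travel time t = 21.0·1000 / 1.1 = 19090 s = 5.303 h.
Half-life 0.32 d → k = ln 2 / 0.32 = 2.166 d⁻¹.
After decay, C = 58.25 × e^(−kt) = 58.25 × 0.6196 = 36.09 mg/L.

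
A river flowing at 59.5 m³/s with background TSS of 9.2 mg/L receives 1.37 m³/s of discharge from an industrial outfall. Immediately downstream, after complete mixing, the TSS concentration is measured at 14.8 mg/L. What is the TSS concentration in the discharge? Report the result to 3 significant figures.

258 mg/L

Mass balance: 59.50·9.200 + 1.370·Cₑ = 60.87·14.80
→ Cₑ = (60.87·14.80 − 59.50·9.200) / 1.370 = 258.0 mg/L.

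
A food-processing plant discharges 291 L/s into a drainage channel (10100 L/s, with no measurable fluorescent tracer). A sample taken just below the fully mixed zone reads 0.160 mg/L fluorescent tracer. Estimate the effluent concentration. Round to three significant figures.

5.71 mg/L

Mass balance: 10100·0 + 291.0·Cₑ = 10390·0.1600
→ Cₑ = (10390·0.1600 − 10100·0) / 291.0 = 5.713 mg/L.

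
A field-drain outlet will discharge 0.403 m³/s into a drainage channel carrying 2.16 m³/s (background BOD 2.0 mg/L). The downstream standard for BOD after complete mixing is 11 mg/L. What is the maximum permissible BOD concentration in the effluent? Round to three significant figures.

59.2 mg/L

At the limit, (Qr·Cr + Qe·Cₑ)/(Qr + Qe) = 11:
Cₑ = (2.563·11 − 2.160·2.000) / 0.4030 = 59.24 mg/L.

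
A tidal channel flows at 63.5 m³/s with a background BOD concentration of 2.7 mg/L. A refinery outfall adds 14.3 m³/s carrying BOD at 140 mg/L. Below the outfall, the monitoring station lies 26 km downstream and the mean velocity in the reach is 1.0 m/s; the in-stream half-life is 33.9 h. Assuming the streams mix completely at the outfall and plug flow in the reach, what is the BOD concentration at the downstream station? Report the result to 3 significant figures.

24.1 mg/L

Conservation of mass: C = (63.50·2.700 + 14.30·140.0) / 77.80 = 2173/77.80 = 27.94 mg/L.
Travel time t = 26·1000 / 1.0 = 26000 s = 7.222 h.
Half-life 33.9 h → k = ln 2 / 33.9 = 0.02045 h⁻¹ = 0.4907 d⁻¹.
Applying C = C₀e^(−kt): 27.94 × 0.8627 = 24.10 mg/L.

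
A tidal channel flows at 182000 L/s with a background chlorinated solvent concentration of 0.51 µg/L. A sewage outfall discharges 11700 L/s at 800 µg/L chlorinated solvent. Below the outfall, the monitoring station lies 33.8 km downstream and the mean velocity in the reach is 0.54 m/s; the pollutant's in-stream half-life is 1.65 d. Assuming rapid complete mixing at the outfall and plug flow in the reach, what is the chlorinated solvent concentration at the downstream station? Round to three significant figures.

Mass balance: C = (182000·0.5100 + 11700·800.0) / 193700 = 9453000/193700 = 48.80 µg/L.
Travel time t = 33.8·1000 / 0.54 = 62590 s = 17.39 h.
Half-life 1.65 d → k = ln 2 / 1.65 = 0.4201 d⁻¹.
Decay over the reach: 48.80·exp(−kt) = 48.80·0.7376 = 36.00 µg/L.

36.0 µg/L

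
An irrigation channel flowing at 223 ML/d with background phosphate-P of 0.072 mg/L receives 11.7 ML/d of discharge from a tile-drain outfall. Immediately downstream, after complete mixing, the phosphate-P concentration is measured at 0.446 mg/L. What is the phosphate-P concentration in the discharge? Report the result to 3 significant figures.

7.57 mg/L

Mass balance: 223.0·0.07200 + 11.70·Cₑ = 234.7·0.4460
→ Cₑ = (234.7·0.4460 − 223.0·0.07200) / 11.70 = 7.574 mg/L.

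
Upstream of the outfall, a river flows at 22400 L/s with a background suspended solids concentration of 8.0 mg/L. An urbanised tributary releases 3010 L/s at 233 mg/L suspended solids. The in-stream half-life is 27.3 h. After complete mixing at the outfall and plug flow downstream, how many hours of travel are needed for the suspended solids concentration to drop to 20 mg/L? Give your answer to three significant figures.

Flow-weighted average: C = (22400·8.000 + 3010·233.0) / 25410 = 880500/25410 = 34.65 mg/L.
Half-life 27.3 h → k = ln 2 / 27.3 = 0.02539 h⁻¹ = 0.6094 d⁻¹.
34.65·exp(−k·t) = 20 → t = ln(34.65/20)/k = 77930 s = 21.65 h.

21.6 h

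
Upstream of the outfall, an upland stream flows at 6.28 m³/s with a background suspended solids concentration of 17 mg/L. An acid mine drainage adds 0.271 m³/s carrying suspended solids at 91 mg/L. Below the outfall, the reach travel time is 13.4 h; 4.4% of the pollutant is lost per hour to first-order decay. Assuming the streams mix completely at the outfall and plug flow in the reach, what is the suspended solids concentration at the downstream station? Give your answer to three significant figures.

Mixed concentration C = ΣQC/ΣQ = (6.280·17.00 + 0.2710·91.00) / 6.551 = 131.4/6.551 = 20.06 mg/L.
4.4%/h lost → k = −ln(1 − 0.044) = 0.04500 h⁻¹.
Decay over the reach: 20.06·exp(−kt) = 20.06·0.5472 = 10.98 mg/L.

11.0 mg/L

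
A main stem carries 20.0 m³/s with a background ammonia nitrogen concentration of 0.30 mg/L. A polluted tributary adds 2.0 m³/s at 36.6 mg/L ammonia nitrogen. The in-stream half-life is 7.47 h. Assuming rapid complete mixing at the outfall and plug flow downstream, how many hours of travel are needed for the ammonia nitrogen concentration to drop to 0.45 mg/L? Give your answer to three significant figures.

22.4 h

Mixed concentration C = ΣQC/ΣQ = (20.00·0.3000 + 2.000·36.60) / 22.00 = 79.20/22.00 = 3.600 mg/L.
Half-life 7.47 h → k = ln 2 / 7.47 = 0.09279 h⁻¹ = 2.227 d⁻¹.
3.600·exp(−k·t) = 0.45 → t = ln(3.600/0.45)/k = 80680 s = 22.41 h.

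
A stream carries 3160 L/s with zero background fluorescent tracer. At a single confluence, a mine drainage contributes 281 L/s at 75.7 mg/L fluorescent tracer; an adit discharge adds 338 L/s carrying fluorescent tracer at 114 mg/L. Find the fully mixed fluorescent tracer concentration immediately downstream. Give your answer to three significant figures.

15.8 mg/L

After mixing, C = (3160·0 + 281.0·75.70 + 338.0·114.0) / 3779 = 59800/3779 = 15.83 mg/L.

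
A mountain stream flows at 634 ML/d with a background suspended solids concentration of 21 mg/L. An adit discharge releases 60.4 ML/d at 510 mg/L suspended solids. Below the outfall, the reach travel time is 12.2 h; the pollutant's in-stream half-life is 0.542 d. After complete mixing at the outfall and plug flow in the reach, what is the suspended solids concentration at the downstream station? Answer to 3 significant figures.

33.2 mg/L

Conservation of mass: C = (634.0·21.00 + 60.40·510.0) / 694.4 = 44120/694.4 = 63.53 mg/L.
Half-life 0.542 d → k = ln 2 / 0.542 = 1.279 d⁻¹.
First-order decay: C = 63.53·exp(−k·t) = 63.53·0.5220 = 33.16 mg/L.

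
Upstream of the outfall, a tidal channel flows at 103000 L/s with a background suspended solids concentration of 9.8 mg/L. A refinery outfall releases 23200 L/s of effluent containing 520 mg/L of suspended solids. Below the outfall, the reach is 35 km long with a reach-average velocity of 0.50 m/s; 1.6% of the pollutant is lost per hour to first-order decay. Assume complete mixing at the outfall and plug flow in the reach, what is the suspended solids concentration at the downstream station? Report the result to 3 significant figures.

Mass balance: C = (103000·9.800 + 23200·520.0) / 126200 = 13070000/126200 = 103.6 mg/L.
Travel time t = 35·1000 / 0.50 = 70000 s = 19.44 h.
1.6%/h lost → k = −ln(1 − 0.016) = 0.01613 h⁻¹.
After decay, C = 103.6 × e^(−kt) = 103.6 × 0.7308 = 75.70 mg/L.

75.7 mg/L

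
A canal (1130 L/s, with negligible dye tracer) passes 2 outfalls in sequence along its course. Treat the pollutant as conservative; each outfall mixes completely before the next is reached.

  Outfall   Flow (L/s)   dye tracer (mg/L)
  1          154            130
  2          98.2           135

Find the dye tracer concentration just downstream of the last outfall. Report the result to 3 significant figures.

24.1 mg/L

Outfall 1: combined Q = 1284 L/s; C = (1130·0 + 154.0·130.0)/1284 = 15.59 mg/L.
Outfall 2: combined Q = 1382 L/s; C = (1284·15.59 + 98.20·135.0)/1382 = 24.08 mg/L.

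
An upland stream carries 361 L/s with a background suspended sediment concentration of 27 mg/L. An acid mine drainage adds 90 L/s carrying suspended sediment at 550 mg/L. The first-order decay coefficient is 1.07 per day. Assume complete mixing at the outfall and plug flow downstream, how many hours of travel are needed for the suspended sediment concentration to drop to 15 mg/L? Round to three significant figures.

Conservation of mass: C = (361.0·27.00 + 90.00·550.0) / 451.0 = 59250/451.0 = 131.4 mg/L.
131.4·exp(−k·t) = 15 → t = ln(131.4/15)/k = 175200 s = 48.67 h.

48.7 h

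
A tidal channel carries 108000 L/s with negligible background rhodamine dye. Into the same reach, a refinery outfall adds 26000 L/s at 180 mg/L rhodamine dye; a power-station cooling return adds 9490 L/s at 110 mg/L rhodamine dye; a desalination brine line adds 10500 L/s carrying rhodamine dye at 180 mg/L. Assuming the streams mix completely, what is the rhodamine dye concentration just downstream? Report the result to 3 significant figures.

Conservation of mass: C = (108000·0 + 26000·180.0 + 9490·110.0 + 10500·180.0) / 154000 = 7614000/154000 = 49.44 mg/L.

49.4 mg/L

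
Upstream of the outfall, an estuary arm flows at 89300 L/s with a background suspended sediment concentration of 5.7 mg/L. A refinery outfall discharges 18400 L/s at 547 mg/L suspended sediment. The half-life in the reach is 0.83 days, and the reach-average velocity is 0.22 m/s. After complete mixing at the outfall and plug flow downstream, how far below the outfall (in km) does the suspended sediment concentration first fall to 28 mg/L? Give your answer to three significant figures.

Mass balance: C = (89300·5.700 + 18400·547.0) / 107700 = 10570000/107700 = 98.18 mg/L.
Half-life 0.83 d → k = ln 2 / 0.83 = 0.8351 d⁻¹.
Set 98.18·exp(−k·t) = 28 → t = ln(98.18/28)/k = 129800 s = 36.05 h.
Distance = v·t = 0.22·129800 = 28560 m = 28.56 km.

28.6 km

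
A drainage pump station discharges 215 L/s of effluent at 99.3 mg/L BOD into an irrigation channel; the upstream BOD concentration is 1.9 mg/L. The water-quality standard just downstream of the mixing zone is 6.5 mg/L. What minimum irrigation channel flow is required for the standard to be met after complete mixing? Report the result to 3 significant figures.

4340 L/s

Set C_mix = 6.5: (Q·1.900 + 215.0·99.30) / (Q + 215.0) = 6.5
→ Q = 215.0·(99.30 − 6.5)/(6.5 − 1.900) = 4337 L/s.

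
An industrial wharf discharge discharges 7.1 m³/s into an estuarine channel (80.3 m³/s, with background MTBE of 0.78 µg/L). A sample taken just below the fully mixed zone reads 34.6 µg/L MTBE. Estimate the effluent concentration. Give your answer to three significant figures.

417 µg/L

Mass balance: 80.30·0.7800 + 7.100·Cₑ = 87.40·34.60
→ Cₑ = (87.40·34.60 − 80.30·0.7800) / 7.100 = 417.1 µg/L.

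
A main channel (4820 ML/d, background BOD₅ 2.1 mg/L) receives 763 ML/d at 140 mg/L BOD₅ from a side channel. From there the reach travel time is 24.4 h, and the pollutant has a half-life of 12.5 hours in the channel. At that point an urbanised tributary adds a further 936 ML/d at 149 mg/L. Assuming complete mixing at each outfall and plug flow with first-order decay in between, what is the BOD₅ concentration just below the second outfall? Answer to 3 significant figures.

26.0 mg/L

Flow-weighted average: C = (4820·2.100 + 763.0·140.0) / 5583 = 116900/5583 = 20.95 mg/L; combined flow 5583 ML/d.
Half-life 12.5 h → k = ln 2 / 12.5 = 0.05545 h⁻¹ = 1.331 d⁻¹.
First-order decay: C = 20.95·exp(−k·t) = 20.95·0.2585 = 5.414 mg/L.
Second outfall: C = (5583·5.414 + 936.0·149.0)/6519 = 26.03 mg/L.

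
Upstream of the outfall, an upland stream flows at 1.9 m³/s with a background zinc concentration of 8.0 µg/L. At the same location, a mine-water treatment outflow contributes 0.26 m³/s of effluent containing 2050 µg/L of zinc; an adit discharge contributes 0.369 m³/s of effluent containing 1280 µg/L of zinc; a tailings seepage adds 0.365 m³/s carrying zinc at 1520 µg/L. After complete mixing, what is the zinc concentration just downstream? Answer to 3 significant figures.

544 µg/L

Mixed concentration C = ΣQC/ΣQ = (1.900·8.000 + 0.2600·2050 + 0.3690·1280 + 0.3650·1520) / 2.894 = 1575/2.894 = 544.3 µg/L.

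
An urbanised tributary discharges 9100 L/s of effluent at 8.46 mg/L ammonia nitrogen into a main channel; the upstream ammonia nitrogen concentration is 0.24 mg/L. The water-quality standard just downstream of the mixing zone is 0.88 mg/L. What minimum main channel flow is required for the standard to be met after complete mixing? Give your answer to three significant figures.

108000 L/s

Set C_mix = 0.88: (Q·0.2400 + 9100·8.460) / (Q + 9100) = 0.88
→ Q = 9100·(8.460 − 0.88)/(0.88 − 0.2400) = 107800 L/s.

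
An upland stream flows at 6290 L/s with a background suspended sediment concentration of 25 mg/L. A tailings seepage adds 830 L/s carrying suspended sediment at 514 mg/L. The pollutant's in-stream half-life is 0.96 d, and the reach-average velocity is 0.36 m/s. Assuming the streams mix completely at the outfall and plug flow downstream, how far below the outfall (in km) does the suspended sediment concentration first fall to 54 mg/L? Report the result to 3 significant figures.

After mixing, C = (6290·25.00 + 830.0·514.0) / 7120 = 583900/7120 = 82.00 mg/L.
Half-life 0.96 d → k = ln 2 / 0.96 = 0.7220 d⁻¹.
Set 82.00·exp(−k·t) = 54 → t = ln(82.00/54)/k = 49990 s = 13.89 h.
Distance = v·t = 0.36·49990 = 18000 m = 18.00 km.

18.0 km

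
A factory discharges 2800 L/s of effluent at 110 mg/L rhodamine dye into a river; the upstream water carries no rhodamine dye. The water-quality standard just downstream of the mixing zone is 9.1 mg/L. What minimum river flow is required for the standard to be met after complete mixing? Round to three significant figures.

Set C_mix = 9.1: (Q·0 + 2800·110.0) / (Q + 2800) = 9.1
→ Q = 2800·(110.0 − 9.1)/(9.1 − 0) = 31050 L/s.

31000 L/s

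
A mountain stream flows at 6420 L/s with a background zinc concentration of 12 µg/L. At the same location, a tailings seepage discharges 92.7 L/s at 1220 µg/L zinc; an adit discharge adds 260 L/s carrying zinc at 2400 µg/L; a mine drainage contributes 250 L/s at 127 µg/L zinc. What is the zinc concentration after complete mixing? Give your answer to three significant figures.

120 µg/L

Flow-weighted average: C = (6420·12.00 + 92.70·1220 + 260.0·2400 + 250.0·127.0) / 7023 = 845900/7023 = 120.4 µg/L.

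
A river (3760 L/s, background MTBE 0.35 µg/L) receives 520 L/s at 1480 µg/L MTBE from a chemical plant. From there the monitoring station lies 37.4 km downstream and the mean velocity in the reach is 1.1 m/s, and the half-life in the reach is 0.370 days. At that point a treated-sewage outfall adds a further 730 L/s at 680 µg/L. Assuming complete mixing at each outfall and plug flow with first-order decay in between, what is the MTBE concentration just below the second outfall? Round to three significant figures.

Conservation of mass: C = (3760·0.3500 + 520.0·1480) / 4280 = 770900/4280 = 180.1 µg/L; combined flow 4280 L/s.
Travel time t = 37.4·1000 / 1.1 = 34000 s = 9.444 h.
Half-life 0.370 d → k = ln 2 / 0.370 = 1.873 d⁻¹.
Applying C = C₀e^(−kt): 180.1 × 0.4784 = 86.18 µg/L.
At the second outfall, C = (4280·86.18 + 730.0·680.0) / (4280 + 730.0) = 172.7 µg/L.

173 µg/L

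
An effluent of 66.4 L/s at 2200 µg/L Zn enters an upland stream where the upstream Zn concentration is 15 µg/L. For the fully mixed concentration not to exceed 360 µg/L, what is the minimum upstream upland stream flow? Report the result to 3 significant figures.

354 L/s

Set C_mix = 360: (Q·15.00 + 66.40·2200) / (Q + 66.40) = 360
→ Q = 66.40·(2200 − 360)/(360 − 15.00) = 354.1 L/s.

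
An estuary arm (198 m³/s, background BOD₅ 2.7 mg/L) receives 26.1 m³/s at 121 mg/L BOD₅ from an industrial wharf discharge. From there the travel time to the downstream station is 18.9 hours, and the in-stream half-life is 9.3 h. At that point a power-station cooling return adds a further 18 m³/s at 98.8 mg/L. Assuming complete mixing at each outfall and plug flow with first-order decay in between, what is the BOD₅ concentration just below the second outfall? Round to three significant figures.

11.1 mg/L

Flow-weighted average: C = (198.0·2.700 + 26.10·121.0) / 224.1 = 3693/224.1 = 16.48 mg/L; combined flow 224.1 m³/s.
Half-life 9.3 h → k = ln 2 / 9.3 = 0.07453 h⁻¹ = 1.789 d⁻¹.
Decay over the reach: 16.48·exp(−kt) = 16.48·0.2445 = 4.028 mg/L.
At the second outfall, C = (224.1·4.028 + 18.00·98.80) / (224.1 + 18.00) = 11.07 mg/L.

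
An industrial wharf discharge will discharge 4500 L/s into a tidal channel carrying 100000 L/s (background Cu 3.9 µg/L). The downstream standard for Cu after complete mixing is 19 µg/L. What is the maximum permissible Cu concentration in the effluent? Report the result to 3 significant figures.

355 µg/L

At the limit, (Qr·Cr + Qe·Cₑ)/(Qr + Qe) = 19:
Cₑ = (104500·19 − 100000·3.900) / 4500 = 354.6 µg/L.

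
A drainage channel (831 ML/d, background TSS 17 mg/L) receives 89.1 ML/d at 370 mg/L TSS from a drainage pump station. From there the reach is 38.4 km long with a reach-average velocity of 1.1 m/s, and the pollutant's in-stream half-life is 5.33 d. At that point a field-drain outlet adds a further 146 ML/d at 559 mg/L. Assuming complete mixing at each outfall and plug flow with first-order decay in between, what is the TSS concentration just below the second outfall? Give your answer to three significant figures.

118 mg/L

Flow-weighted average: C = (831.0·17.00 + 89.10·370.0) / 920.1 = 47090/920.1 = 51.18 mg/L; combined flow 920.1 ML/d.
Travel time t = 38.4·1000 / 1.1 = 34910 s = 9.697 h.
Half-life 5.33 d → k = ln 2 / 5.33 = 0.1300 d⁻¹.
Applying C = C₀e^(−kt): 51.18 × 0.9488 = 48.56 mg/L.
At the second outfall, C = (920.1·48.56 + 146.0·559.0) / (920.1 + 146.0) = 118.5 mg/L.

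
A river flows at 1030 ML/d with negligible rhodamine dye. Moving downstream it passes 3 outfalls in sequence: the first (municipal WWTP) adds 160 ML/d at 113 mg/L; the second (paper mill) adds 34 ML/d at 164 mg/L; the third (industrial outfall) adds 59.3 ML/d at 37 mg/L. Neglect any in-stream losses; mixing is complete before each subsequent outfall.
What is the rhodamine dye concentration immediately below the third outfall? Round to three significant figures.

Below outfall 1: Q → 1190 ML/d, C = (1030·0 + 160.0·113.0)/1190 = 15.19 mg/L.
Below outfall 2: Q → 1224 ML/d, C = (1190·15.19 + 34.00·164.0)/1224 = 19.33 mg/L.
Below outfall 3: Q → 1283 ML/d, C = (1224·19.33 + 59.30·37.00)/1283 = 20.14 mg/L.

20.1 mg/L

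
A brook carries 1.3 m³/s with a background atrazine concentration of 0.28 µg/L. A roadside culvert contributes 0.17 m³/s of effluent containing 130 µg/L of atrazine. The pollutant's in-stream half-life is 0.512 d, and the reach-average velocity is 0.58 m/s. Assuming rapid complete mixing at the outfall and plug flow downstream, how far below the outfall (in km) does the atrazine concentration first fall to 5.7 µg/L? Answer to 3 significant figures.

36.5 km

Mixed concentration C = ΣQC/ΣQ = (1.300·0.2800 + 0.1700·130.0) / 1.470 = 22.46/1.470 = 15.28 µg/L.
Half-life 0.512 d → k = ln 2 / 0.512 = 1.354 d⁻¹.
Set 15.28·exp(−k·t) = 5.7 → t = ln(15.28/5.7)/k = 62940 s = 17.48 h.
Distance = v·t = 0.58·62940 = 36500 m = 36.50 km.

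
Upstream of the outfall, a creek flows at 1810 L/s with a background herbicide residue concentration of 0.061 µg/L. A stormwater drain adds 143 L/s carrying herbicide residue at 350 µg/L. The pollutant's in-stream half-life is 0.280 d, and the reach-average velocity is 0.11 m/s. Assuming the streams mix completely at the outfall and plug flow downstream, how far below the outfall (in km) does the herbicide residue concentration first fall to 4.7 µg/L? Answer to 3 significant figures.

After mixing, C = (1810·0.06100 + 143.0·350.0) / 1953 = 50160/1953 = 25.68 µg/L.
Half-life 0.280 d → k = ln 2 / 0.280 = 2.476 d⁻¹.
Set 25.68·exp(−k·t) = 4.7 → t = ln(25.68/4.7)/k = 59270 s = 16.46 h.
Distance = v·t = 0.11·59270 = 6520 m = 6.520 km.

6.52 km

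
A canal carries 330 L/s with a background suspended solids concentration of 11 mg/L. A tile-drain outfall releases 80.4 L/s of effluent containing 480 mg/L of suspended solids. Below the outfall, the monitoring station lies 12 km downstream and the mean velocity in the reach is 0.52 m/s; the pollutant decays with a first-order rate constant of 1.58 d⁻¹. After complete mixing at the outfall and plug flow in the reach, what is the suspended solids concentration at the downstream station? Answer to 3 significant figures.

67.5 mg/L

Conservation of mass: C = (330.0·11.00 + 80.40·480.0) / 410.4 = 42220/410.4 = 102.9 mg/L.
Travel time t = 12·1000 / 0.52 = 23080 s = 6.410 h.
Applying C = C₀e^(−kt): 102.9 × 0.6557 = 67.46 mg/L.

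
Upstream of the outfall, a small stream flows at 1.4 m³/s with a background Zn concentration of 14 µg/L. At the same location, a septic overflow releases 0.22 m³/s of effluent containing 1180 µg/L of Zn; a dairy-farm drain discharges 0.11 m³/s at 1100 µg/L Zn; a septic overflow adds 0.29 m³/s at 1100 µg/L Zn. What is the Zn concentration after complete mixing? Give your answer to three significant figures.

Mixed concentration C = ΣQC/ΣQ = (1.400·14.00 + 0.2200·1180 + 0.1100·1100 + 0.2900·1100) / 2.020 = 719.2/2.020 = 356.0 µg/L.

356 µg/L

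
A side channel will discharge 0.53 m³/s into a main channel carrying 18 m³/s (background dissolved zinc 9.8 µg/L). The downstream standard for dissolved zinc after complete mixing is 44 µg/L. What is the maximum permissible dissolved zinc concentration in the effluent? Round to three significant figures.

1210 µg/L

At the limit, (Qr·Cr + Qe·Cₑ)/(Qr + Qe) = 44:
Cₑ = (18.53·44 − 18.00·9.800) / 0.5300 = 1206 µg/L.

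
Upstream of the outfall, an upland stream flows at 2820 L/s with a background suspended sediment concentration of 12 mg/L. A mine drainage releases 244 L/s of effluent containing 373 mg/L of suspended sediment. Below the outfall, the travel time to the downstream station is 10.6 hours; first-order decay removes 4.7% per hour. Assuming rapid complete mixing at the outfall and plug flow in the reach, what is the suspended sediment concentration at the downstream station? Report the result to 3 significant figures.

24.5 mg/L

Conservation of mass: C = (2820·12.00 + 244.0·373.0) / 3064 = 124900/3064 = 40.75 mg/L.
4.7%/h lost → k = −ln(1 − 0.047) = 0.04814 h⁻¹.
First-order decay: C = 40.75·exp(−k·t) = 40.75·0.6003 = 24.46 mg/L.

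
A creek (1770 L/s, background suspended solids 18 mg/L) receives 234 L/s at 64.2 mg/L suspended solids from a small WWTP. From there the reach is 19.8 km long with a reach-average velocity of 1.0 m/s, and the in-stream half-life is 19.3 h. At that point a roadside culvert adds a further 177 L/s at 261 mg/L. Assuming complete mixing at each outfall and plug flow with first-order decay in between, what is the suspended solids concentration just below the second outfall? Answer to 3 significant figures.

Flow-weighted average: C = (1770·18.00 + 234.0·64.20) / 2004 = 46880/2004 = 23.39 mg/L; combined flow 2004 L/s.
Travel time t = 19.8·1000 / 1.0 = 19800 s = 5.500 h.
Half-life 19.3 h → k = ln 2 / 19.3 = 0.03591 h⁻¹ = 0.8619 d⁻¹.
After decay, C = 23.39 × e^(−kt) = 23.39 × 0.8208 = 19.20 mg/L.
At the second outfall, C = (2004·19.20 + 177.0·261.0) / (2004 + 177.0) = 38.82 mg/L.

38.8 mg/L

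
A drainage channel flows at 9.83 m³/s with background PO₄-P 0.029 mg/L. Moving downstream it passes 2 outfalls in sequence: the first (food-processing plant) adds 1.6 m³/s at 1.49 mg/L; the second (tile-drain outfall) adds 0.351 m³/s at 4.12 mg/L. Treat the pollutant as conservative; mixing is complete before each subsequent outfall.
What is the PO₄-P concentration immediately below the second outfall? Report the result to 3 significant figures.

0.349 mg/L

After outfall 1: Q = 9.830 + 1.600 = 11.43 m³/s; C = (9.830·0.02900 + 1.600·1.490)/11.43 = 0.2335 mg/L.
After outfall 2: Q = 11.43 + 0.3510 = 11.78 m³/s; C = (11.43·0.2335 + 0.3510·4.120)/11.78 = 0.3493 mg/L.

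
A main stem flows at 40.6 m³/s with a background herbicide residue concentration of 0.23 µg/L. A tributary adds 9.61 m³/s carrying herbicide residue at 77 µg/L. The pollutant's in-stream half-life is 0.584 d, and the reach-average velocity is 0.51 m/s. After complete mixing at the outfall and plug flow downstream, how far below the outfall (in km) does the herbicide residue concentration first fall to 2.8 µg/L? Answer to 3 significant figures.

Mass balance: C = (40.60·0.2300 + 9.610·77.00) / 50.21 = 749.3/50.21 = 14.92 µg/L.
Half-life 0.584 d → k = ln 2 / 0.584 = 1.187 d⁻¹.
Set 14.92·exp(−k·t) = 2.8 → t = ln(14.92/2.8)/k = 121800 s = 33.84 h.
Distance = v·t = 0.51·121800 = 62120 m = 62.12 km.

62.1 km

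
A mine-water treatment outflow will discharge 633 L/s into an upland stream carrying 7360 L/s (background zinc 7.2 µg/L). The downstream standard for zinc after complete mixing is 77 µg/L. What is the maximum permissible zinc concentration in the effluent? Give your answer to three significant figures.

At the limit, (Qr·Cr + Qe·Cₑ)/(Qr + Qe) = 77:
Cₑ = (7993·77 − 7360·7.200) / 633.0 = 888.6 µg/L.

889 µg/L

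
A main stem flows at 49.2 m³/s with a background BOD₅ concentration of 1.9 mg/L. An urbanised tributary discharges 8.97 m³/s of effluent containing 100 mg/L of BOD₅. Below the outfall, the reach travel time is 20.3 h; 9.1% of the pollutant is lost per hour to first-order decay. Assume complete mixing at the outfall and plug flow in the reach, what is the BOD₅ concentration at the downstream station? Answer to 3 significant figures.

After mixing, C = (49.20·1.900 + 8.970·100.0) / 58.17 = 990.5/58.17 = 17.03 mg/L.
9.1%/h lost → k = −ln(1 − 0.091) = 0.09541 h⁻¹.
First-order decay: C = 17.03·exp(−k·t) = 17.03·0.1442 = 2.455 mg/L.

2.45 mg/L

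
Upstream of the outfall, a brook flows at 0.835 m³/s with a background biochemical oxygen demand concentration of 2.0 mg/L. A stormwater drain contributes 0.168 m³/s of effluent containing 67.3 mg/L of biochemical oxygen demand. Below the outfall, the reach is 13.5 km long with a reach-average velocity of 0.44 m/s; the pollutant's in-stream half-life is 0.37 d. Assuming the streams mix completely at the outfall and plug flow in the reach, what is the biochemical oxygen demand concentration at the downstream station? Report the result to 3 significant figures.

Flow-weighted average: C = (0.8350·2.000 + 0.1680·67.30) / 1.003 = 12.98/1.003 = 12.94 mg/L.
Travel time t = 13.5·1000 / 0.44 = 30680 s = 8.523 h.
Half-life 0.37 d → k = ln 2 / 0.37 = 1.873 d⁻¹.
After decay, C = 12.94 × e^(−kt) = 12.94 × 0.5141 = 6.652 mg/L.

6.65 mg/L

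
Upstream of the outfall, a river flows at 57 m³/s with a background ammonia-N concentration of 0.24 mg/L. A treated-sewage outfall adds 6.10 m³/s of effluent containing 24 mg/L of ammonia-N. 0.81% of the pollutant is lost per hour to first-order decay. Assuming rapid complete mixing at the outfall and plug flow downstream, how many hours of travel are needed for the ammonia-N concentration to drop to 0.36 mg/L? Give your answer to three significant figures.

240 h

Mixed concentration C = ΣQC/ΣQ = (57.00·0.2400 + 6.100·24.00) / 63.10 = 160.1/63.10 = 2.537 mg/L.
0.81%/h lost → k = −ln(1 − 0.0081) = 0.008133 h⁻¹.
2.537·exp(−k·t) = 0.36 → t = ln(2.537/0.36)/k = 864300 s = 240.1 h.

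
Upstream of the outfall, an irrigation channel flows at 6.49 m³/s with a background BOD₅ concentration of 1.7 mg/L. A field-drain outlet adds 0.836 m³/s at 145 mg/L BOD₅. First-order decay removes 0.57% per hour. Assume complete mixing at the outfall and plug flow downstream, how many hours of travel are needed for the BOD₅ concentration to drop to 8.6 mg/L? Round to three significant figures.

Mixed concentration C = ΣQC/ΣQ = (6.490·1.700 + 0.8360·145.0) / 7.326 = 132.3/7.326 = 18.05 mg/L.
0.57%/h lost → k = −ln(1 − 0.0057) = 0.005716 h⁻¹.
18.05·exp(−k·t) = 8.6 → t = ln(18.05/8.6)/k = 467000 s = 129.7 h.

130 h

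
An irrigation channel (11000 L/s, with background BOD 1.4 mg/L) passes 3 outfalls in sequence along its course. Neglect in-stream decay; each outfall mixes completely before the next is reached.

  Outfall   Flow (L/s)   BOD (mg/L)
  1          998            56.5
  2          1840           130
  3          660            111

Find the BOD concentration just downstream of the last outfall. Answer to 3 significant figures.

After outfall 1: Q = 11000 + 998.0 = 12000 L/s; C = (11000·1.400 + 998.0·56.50)/12000 = 5.983 mg/L.
After outfall 2: Q = 12000 + 1840 = 13840 L/s; C = (12000·5.983 + 1840·130.0)/13840 = 22.47 mg/L.
After outfall 3: Q = 13840 + 660.0 = 14500 L/s; C = (13840·22.47 + 660.0·111.0)/14500 = 26.50 mg/L.

26.5 mg/L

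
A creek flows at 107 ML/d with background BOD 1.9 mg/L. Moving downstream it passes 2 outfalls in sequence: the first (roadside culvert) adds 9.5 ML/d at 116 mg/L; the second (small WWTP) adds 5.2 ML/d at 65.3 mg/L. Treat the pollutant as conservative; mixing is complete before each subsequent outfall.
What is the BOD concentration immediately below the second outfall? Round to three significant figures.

After outfall 1: Q = 107.0 + 9.500 = 116.5 ML/d; C = (107.0·1.900 + 9.500·116.0)/116.5 = 11.20 mg/L.
After outfall 2: Q = 116.5 + 5.200 = 121.7 ML/d; C = (116.5·11.20 + 5.200·65.30)/121.7 = 13.52 mg/L.

13.5 mg/L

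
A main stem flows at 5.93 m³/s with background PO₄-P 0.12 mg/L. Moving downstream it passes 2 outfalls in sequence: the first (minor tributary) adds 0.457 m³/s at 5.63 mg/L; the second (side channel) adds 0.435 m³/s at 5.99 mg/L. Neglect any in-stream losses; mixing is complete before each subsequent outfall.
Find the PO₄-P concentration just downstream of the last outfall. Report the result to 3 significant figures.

Below outfall 1: Q → 6.387 m³/s, C = (5.930·0.1200 + 0.4570·5.630)/6.387 = 0.5142 mg/L.
Below outfall 2: Q → 6.822 m³/s, C = (6.387·0.5142 + 0.4350·5.990)/6.822 = 0.8634 mg/L.

0.863 mg/L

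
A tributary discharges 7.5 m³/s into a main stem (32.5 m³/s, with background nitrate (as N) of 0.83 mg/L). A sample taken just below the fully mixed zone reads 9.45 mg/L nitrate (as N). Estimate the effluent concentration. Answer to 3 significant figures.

Mass balance: 32.50·0.8300 + 7.500·Cₑ = 40.00·9.450
→ Cₑ = (40.00·9.450 − 32.50·0.8300) / 7.500 = 46.80 mg/L.

46.8 mg/L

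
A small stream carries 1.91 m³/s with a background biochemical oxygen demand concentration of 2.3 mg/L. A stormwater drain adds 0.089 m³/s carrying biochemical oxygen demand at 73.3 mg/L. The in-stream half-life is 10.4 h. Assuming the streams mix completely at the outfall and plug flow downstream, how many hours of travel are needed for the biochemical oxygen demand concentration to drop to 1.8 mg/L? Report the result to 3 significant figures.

Conservation of mass: C = (1.910·2.300 + 0.08900·73.30) / 1.999 = 10.92/1.999 = 5.461 mg/L.
Half-life 10.4 h → k = ln 2 / 10.4 = 0.06665 h⁻¹ = 1.600 d⁻¹.
5.461·exp(−k·t) = 1.8 → t = ln(5.461/1.8)/k = 59950 s = 16.65 h.

16.7 h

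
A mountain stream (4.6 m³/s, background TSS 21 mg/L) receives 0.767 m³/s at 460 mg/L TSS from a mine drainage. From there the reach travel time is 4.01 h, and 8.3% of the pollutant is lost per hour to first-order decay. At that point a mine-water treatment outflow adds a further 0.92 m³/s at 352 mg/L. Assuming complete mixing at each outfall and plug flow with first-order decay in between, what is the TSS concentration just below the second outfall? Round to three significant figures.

102 mg/L

Conservation of mass: C = (4.600·21.00 + 0.7670·460.0) / 5.367 = 449.4/5.367 = 83.74 mg/L; combined flow 5.367 m³/s.
8.3%/h lost → k = −ln(1 − 0.083) = 0.08665 h⁻¹.
After decay, C = 83.74 × e^(−kt) = 83.74 × 0.7065 = 59.16 mg/L.
Second outfall: C = (5.367·59.16 + 0.9200·352.0)/6.287 = 102.0 mg/L.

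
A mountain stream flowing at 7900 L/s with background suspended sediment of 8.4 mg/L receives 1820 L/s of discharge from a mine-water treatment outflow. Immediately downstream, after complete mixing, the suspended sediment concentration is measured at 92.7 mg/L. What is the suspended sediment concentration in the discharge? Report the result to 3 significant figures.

459 mg/L

Mass balance: 7900·8.400 + 1820·Cₑ = 9720·92.70
→ Cₑ = (9720·92.70 − 7900·8.400) / 1820 = 458.6 mg/L.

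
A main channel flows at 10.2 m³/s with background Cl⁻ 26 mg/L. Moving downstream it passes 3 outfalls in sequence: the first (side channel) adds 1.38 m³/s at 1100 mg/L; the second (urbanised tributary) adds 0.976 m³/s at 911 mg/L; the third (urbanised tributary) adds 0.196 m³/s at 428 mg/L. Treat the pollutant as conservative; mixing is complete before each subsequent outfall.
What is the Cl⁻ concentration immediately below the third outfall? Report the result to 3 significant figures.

216 mg/L

Outfall 1: combined Q = 11.58 m³/s; C = (10.20·26.00 + 1.380·1100)/11.58 = 154.0 mg/L.
Outfall 2: combined Q = 12.56 m³/s; C = (11.58·154.0 + 0.9760·911.0)/12.56 = 212.8 mg/L.
Outfall 3: combined Q = 12.75 m³/s; C = (12.56·212.8 + 0.1960·428.0)/12.75 = 216.1 mg/L.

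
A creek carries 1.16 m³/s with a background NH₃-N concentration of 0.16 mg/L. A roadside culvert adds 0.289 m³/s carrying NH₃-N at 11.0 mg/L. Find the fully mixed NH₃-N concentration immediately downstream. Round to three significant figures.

After mixing, C = (1.160·0.1600 + 0.2890·11.00) / 1.449 = 3.365/1.449 = 2.322 mg/L.

2.32 mg/L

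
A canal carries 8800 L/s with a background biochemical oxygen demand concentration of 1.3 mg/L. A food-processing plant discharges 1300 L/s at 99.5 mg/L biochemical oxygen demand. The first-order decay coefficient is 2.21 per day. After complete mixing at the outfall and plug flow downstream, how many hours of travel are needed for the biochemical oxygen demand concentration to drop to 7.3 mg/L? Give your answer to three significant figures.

7.02 h

Mixed concentration C = ΣQC/ΣQ = (8800·1.300 + 1300·99.50) / 10100 = 140800/10100 = 13.94 mg/L.
13.94·exp(−k·t) = 7.3 → t = ln(13.94/7.3)/k = 25290 s = 7.025 h.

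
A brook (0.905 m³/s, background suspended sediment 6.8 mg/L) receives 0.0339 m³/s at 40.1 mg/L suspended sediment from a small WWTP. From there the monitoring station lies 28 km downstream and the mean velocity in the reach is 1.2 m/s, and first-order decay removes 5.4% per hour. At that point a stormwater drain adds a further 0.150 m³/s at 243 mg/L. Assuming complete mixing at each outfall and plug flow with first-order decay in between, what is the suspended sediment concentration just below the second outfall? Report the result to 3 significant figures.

Flow-weighted average: C = (0.9050·6.800 + 0.03390·40.10) / 0.9389 = 7.513/0.9389 = 8.002 mg/L; combined flow 0.9389 m³/s.
Travel time t = 28·1000 / 1.2 = 23330 s = 6.481 h.
5.4%/h lost → k = −ln(1 − 0.054) = 0.05551 h⁻¹.
After decay, C = 8.002 × e^(−kt) = 8.002 × 0.6978 = 5.584 mg/L.
At the second outfall, C = (0.9389·5.584 + 0.1500·243.0) / (0.9389 + 0.1500) = 38.29 mg/L.

38.3 mg/L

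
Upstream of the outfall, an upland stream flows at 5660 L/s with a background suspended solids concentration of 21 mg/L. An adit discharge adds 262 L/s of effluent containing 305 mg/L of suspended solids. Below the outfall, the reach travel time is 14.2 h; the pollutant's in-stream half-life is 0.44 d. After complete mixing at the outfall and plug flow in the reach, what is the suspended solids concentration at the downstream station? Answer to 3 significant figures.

13.2 mg/L

Mixed concentration C = ΣQC/ΣQ = (5660·21.00 + 262.0·305.0) / 5922 = 198800/5922 = 33.56 mg/L.
Half-life 0.44 d → k = ln 2 / 0.44 = 1.575 d⁻¹.
Decay over the reach: 33.56·exp(−kt) = 33.56·0.3937 = 13.22 mg/L.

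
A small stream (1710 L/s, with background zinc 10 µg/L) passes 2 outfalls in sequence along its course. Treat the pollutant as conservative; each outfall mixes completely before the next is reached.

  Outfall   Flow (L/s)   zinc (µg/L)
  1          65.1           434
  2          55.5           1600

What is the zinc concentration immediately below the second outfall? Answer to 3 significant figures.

73.3 µg/L

After outfall 1: Q = 1710 + 65.10 = 1775 L/s; C = (1710·10.00 + 65.10·434.0)/1775 = 25.55 µg/L.
After outfall 2: Q = 1775 + 55.50 = 1831 L/s; C = (1775·25.55 + 55.50·1600)/1831 = 73.28 µg/L.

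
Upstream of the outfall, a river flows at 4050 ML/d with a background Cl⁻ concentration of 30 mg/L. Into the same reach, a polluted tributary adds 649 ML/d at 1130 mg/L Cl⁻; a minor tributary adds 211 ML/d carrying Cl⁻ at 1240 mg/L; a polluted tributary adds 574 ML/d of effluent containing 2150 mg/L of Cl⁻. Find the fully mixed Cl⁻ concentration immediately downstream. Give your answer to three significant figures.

Mass balance: C = (4050·30.00 + 649.0·1130 + 211.0·1240 + 574.0·2150) / 5484 = 2351000/5484 = 428.6 mg/L.

429 mg/L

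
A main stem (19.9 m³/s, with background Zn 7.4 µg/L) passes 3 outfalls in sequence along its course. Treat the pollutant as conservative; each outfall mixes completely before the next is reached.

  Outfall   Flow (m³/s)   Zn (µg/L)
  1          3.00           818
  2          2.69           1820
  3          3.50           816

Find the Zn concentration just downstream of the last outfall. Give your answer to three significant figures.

Below outfall 1: Q → 22.90 m³/s, C = (19.90·7.400 + 3.000·818.0)/22.90 = 113.6 µg/L.
Below outfall 2: Q → 25.59 m³/s, C = (22.90·113.6 + 2.690·1820)/25.59 = 293.0 µg/L.
Below outfall 3: Q → 29.09 m³/s, C = (25.59·293.0 + 3.500·816.0)/29.09 = 355.9 µg/L.

356 µg/L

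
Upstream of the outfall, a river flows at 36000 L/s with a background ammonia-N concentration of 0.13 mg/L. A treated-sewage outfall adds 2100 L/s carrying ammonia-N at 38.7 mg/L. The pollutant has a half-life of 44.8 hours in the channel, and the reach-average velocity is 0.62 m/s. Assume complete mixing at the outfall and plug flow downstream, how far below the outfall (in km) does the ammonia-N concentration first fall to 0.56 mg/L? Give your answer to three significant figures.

201 km

After mixing, C = (36000·0.1300 + 2100·38.70) / 38100 = 85950/38100 = 2.256 mg/L.
Half-life 44.8 h → k = ln 2 / 44.8 = 0.01547 h⁻¹ = 0.3713 d⁻¹.
Set 2.256·exp(−k·t) = 0.56 → t = ln(2.256/0.56)/k = 324200 s = 90.06 h.
Distance = v·t = 0.62·324200 = 201000 m = 201.0 km.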